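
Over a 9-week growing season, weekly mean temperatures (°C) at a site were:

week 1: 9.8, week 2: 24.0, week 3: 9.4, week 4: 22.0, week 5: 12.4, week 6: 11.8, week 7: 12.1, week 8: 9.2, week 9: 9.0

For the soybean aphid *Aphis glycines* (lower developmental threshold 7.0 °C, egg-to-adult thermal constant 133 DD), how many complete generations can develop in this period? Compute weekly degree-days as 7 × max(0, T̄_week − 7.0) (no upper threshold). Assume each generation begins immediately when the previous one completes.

Weekly DD (7 × max(0, T̄ − 7.0)): 19.6, 119.0, 16.8, 105.0, 37.8, 33.6, 35.7, 15.4, 14.0.
Season total = 396.9 DD.
Complete generations = ⌊396.9 / 133⌋ = 2.

2 generations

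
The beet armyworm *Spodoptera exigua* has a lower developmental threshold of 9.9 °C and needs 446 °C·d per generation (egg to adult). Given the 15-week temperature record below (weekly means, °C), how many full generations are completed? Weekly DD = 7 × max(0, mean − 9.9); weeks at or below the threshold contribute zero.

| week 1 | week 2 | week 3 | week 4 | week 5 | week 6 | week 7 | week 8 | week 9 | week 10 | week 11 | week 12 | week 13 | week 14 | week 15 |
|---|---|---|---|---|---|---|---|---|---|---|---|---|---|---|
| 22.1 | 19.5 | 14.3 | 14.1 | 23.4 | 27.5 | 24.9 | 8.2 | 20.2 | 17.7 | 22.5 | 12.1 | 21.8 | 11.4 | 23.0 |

2 generations

Weekly DD (7 × max(0, T̄ − 9.9)): 85.4, 67.2, 30.8, 29.4, 94.5, 123.2, 105.0, 0.0, 72.1, 54.6, 88.2, 15.4, 83.3, 10.5, 91.7.
Season total = 951.3 DD.
Complete generations = ⌊951.3 / 446⌋ = 2.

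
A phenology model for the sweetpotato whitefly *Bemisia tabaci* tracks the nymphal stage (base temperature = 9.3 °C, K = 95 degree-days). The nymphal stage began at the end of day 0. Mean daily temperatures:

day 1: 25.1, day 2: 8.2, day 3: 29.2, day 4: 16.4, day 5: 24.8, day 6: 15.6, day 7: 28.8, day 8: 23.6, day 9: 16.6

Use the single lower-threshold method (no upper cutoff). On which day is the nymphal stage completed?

Daily DD above 9.3 °C: 15.8, 0.0, 19.9, 7.1, 15.5, 6.3, 19.5, 14.3, 7.3.
Cumulative: 15.8, 15.8, 35.7, 42.8, 58.3, 64.6, 84.1, 98.4, 105.7.
The total first reaches 95 DD on day 8.

day 8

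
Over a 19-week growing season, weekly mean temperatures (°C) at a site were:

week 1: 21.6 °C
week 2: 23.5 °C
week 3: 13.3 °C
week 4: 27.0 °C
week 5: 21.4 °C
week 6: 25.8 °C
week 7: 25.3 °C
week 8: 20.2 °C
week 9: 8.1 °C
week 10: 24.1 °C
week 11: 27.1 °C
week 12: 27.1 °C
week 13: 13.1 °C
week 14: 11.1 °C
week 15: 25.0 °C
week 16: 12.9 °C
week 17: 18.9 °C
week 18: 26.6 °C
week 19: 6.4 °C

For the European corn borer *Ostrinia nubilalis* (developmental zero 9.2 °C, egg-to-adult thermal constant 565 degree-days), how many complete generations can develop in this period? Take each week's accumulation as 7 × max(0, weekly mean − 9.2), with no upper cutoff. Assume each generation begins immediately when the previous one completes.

2 generations

Weekly DD (7 × max(0, T̄ − 9.2)): 86.8, 100.1, 28.7, 124.6, 85.4, 116.2, 112.7, 77.0, 0.0, 104.3, 125.3, 125.3, 27.3, 13.3, 110.6, 25.9, 67.9, 121.8, 0.0.
Season total = 1453.2 DD.
Complete generations = ⌊1453.2 / 565⌋ = 2.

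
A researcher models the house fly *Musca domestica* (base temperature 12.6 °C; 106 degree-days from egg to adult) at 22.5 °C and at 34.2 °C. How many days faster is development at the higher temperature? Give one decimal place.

At 22.5 °C: 106 / (22.5 − 12.6) = 106 / 9.9 = 10.707 d.
At 34.2 °C: 106 / (34.2 − 12.6) = 106 / 21.6 = 4.907 d.
Difference = |10.707 − 4.907| = 5.800 ≈ 5.8 days.

5.8 days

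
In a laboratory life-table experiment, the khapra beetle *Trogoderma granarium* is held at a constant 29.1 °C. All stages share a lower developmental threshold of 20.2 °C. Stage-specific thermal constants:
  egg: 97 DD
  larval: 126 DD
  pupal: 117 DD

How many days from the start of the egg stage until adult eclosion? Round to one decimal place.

38.2 days

Daily accumulation at 29.1 °C = 29.1 − 20.2 = 8.9 DD/day.
Total K = 97 + 126 + 117 = 340 DD.
Total duration = 340 / 8.9 = 38.202 ≈ 38.2 days.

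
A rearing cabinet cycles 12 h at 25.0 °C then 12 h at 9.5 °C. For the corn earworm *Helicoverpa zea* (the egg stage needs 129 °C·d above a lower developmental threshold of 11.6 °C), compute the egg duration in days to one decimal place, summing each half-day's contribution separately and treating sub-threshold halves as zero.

Day half: max(0, 25.0 − 11.6) × 0.5 = 13.4 × 0.5 = 6.70 DD.
Night half: max(0, 9.5 − 11.6) × 0.5 = 0.0 × 0.5 = 0.00 DD.
Per 24 h: 6.70 DD/day.
Duration = 129 / 6.70 = 19.254 ≈ 19.3 days.

19.3 days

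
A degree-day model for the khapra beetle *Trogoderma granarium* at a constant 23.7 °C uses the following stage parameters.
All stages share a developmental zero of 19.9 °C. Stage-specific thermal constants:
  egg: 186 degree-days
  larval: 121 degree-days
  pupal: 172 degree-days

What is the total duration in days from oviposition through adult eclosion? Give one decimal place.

126.1 days

Daily accumulation at 23.7 °C = 23.7 − 19.9 = 3.8 DD/day.
Total K = 186 + 121 + 172 = 479 DD.
Total duration = 479 / 3.8 = 126.053 ≈ 126.1 days.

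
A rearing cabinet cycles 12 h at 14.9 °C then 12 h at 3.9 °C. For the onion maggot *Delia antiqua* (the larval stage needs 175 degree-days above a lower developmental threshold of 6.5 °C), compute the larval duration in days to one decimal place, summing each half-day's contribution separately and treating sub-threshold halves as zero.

41.7 days

Day half: max(0, 14.9 − 6.5) × 0.5 = 8.4 × 0.5 = 4.20 DD.
Night half: max(0, 3.9 − 6.5) × 0.5 = 0.0 × 0.5 = 0.00 DD.
Per 24 h: 4.20 DD/day.
Duration = 175 / 4.20 = 41.667 ≈ 41.7 days.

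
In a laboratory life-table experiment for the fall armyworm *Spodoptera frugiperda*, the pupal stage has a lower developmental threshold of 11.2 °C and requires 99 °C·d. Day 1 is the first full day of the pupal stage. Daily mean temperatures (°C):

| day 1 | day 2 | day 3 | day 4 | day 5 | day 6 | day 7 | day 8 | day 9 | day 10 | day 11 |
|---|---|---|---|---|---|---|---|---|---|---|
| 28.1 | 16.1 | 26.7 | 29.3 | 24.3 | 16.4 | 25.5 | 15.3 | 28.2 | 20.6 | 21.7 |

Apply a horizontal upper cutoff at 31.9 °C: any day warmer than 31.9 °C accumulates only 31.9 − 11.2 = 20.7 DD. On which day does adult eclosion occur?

day 9

Daily DD above 11.2 °C (capped at 20.7): 16.9, 4.9, 15.5, 18.1, 13.1, 5.2, 14.3, 4.1, 17.0, 9.4, 10.5.
Cumulative: 16.9, 21.8, 37.3, 55.4, 68.5, 73.7, 88.0, 92.1, 109.1, 118.5, 129.0.
The total first reaches 99 DD on day 9.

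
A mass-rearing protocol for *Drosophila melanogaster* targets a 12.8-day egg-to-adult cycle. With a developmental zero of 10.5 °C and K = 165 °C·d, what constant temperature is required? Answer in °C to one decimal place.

Required daily accumulation = 165 / 12.8 = 12.891 DD/day.
T = T_base + 12.891 = 10.5 + 12.891 = 23.391 ≈ 23.4 °C.

23.4 °C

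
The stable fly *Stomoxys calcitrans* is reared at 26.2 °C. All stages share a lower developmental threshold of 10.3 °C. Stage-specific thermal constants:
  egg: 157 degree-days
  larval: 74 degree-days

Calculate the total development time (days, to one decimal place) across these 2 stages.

14.5 days

Daily accumulation at 26.2 °C = 26.2 − 10.3 = 15.9 DD/day.
Total K = 157 + 74 = 231 DD.
Total duration = 231 / 15.9 = 14.528 ≈ 14.5 days.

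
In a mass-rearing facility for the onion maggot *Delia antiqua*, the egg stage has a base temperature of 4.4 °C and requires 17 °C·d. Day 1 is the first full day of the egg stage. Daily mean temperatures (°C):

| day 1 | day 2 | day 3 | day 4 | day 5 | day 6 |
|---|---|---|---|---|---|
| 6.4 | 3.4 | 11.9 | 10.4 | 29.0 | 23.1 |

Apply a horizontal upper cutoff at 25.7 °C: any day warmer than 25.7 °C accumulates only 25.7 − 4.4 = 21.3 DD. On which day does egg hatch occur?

Daily DD above 4.4 °C (capped at 21.3): 2.0, 0.0, 7.5, 6.0, 21.3, 18.7.
Cumulative: 2.0, 2.0, 9.5, 15.5, 36.8, 55.5.
The total first reaches 17 DD on day 5.

day 5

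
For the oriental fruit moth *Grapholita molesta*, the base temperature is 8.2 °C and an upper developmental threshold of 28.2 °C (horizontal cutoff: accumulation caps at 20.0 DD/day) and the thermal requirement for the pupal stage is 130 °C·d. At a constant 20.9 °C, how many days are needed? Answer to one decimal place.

Daily accumulation = 20.9 − 8.2 = 12.7 DD/day.
Duration = 130 / 12.7 = 10.236 ≈ 10.2 days.

10.2 days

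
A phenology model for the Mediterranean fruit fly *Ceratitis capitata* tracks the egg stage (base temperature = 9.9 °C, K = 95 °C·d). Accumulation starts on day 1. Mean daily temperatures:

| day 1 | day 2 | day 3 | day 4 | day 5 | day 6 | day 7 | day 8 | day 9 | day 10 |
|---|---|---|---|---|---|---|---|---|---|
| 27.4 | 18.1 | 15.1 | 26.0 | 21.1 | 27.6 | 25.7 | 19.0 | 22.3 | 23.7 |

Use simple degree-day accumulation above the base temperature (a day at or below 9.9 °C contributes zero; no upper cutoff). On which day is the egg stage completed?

day 8

Daily DD above 9.9 °C: 17.5, 8.2, 5.2, 16.1, 11.2, 17.7, 15.8, 9.1, 12.4, 13.8.
Cumulative: 17.5, 25.7, 30.9, 47.0, 58.2, 75.9, 91.7, 100.8, 113.2, 127.0.
The total first reaches 95 DD on day 8.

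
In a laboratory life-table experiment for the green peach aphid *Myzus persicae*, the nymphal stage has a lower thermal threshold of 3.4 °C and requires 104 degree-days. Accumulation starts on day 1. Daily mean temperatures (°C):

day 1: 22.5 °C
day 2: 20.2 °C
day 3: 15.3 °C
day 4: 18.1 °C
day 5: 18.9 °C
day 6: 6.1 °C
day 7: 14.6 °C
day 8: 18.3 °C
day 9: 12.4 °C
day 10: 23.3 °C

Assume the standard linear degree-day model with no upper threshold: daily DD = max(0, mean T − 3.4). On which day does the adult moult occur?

Daily DD above 3.4 °C: 19.1, 16.8, 11.9, 14.7, 15.5, 2.7, 11.2, 14.9, 9.0, 19.9.
Cumulative: 19.1, 35.9, 47.8, 62.5, 78.0, 80.7, 91.9, 106.8, 115.8, 135.7.
The total first reaches 104 DD on day 8.

day 8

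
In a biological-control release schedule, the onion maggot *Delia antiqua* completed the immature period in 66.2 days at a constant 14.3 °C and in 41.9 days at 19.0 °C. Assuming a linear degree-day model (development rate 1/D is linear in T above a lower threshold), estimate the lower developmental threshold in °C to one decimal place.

Under the model K = D·(T − T_b), so D₁·(T₁ − T_b) = D₂·(T₂ − T_b).
66.2·(14.3 − T_b) = 41.9·(19.0 − T_b)
T_b = (66.2·14.3 − 41.9·19.0) / (66.2 − 41.9) = 150.56 / 24.3 = 6.196 °C ≈ 6.2 °C.

6.2 °C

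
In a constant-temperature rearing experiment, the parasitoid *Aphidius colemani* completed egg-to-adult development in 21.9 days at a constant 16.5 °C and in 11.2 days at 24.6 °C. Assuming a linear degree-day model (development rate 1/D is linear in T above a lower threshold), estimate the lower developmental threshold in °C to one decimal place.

Linear rate model ⇒ the product D·(T − T_b) is constant across temperatures.
21.9·(16.5 − T_b) = 11.2·(24.6 − T_b)
T_b = (21.9·16.5 − 11.2·24.6) / (21.9 − 11.2) = 85.83 / 10.7 = 8.021 °C ≈ 8.0 °C.

8.0 °C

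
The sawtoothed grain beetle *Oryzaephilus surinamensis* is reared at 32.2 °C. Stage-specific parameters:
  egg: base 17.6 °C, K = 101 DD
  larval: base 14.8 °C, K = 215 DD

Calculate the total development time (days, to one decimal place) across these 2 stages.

egg: 101 / (32.2 − 17.6) = 101 / 14.6 = 6.918 d.
larval: 215 / (32.2 − 14.8) = 215 / 17.4 = 12.356 d.
Sum = 19.274 ≈ 19.3 days.

19.3 days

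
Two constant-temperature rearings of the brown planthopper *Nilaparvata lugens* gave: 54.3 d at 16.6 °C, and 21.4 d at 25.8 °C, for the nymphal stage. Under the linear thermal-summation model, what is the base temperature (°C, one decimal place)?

10.6 °C

Equal thermal constants: D₁(T₁ − T_b) = D₂(T₂ − T_b).
54.3·(16.6 − T_b) = 21.4·(25.8 − T_b)
T_b = (54.3·16.6 − 21.4·25.8) / (54.3 − 21.4) = 349.26 / 32.9 = 10.616 °C ≈ 10.6 °C.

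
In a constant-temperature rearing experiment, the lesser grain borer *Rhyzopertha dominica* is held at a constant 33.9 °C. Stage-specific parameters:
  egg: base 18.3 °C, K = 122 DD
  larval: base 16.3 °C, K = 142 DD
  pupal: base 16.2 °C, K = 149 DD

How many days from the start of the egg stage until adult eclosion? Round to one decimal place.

24.3 days

egg: 122 / (33.9 − 18.3) = 122 / 15.6 = 7.821 d.
larval: 142 / (33.9 − 16.3) = 142 / 17.6 = 8.068 d.
pupal: 149 / (33.9 − 16.2) = 149 / 17.7 = 8.418 d.
Sum = 24.307 ≈ 24.3 days.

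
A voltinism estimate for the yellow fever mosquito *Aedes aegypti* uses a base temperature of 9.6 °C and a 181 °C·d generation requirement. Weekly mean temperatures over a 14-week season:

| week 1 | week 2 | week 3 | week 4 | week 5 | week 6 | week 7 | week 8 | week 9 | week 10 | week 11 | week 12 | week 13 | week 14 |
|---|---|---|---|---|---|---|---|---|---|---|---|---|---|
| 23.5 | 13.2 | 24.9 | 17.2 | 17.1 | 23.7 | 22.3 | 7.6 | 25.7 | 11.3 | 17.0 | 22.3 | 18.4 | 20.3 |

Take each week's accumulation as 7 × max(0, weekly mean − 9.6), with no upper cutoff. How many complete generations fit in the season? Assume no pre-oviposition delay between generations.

5 generations

Weekly DD (7 × max(0, T̄ − 9.6)): 97.3, 25.2, 107.1, 53.2, 52.5, 98.7, 88.9, 0.0, 112.7, 11.9, 51.8, 88.9, 61.6, 74.9.
Season total = 924.7 DD.
Complete generations = ⌊924.7 / 181⌋ = 5.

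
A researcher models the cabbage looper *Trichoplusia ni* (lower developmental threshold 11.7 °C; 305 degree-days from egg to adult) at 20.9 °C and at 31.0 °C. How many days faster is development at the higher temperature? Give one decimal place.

At 20.9 °C: 305 / (20.9 − 11.7) = 305 / 9.2 = 33.152 d.
At 31.0 °C: 305 / (31.0 − 11.7) = 305 / 19.3 = 15.803 d.
Difference = |33.152 − 15.803| = 17.349 ≈ 17.3 days.

17.3 days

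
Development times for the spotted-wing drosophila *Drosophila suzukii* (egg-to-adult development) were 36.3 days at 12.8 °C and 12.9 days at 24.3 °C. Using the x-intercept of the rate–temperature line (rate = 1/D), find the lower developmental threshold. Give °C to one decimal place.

6.5 °C

Under the model K = D·(T − T_b), so D₁·(T₁ − T_b) = D₂·(T₂ − T_b).
36.3·(12.8 − T_b) = 12.9·(24.3 − T_b)
T_b = (36.3·12.8 − 12.9·24.3) / (36.3 − 12.9) = 151.17 / 23.4 = 6.460 °C ≈ 6.5 °C.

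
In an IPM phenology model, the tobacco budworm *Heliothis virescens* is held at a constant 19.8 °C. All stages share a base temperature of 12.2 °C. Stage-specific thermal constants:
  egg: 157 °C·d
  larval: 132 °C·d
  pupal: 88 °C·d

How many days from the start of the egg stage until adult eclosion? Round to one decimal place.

Daily accumulation at 19.8 °C = 19.8 − 12.2 = 7.6 DD/day.
Total K = 157 + 132 + 88 = 377 DD.
Total duration = 377 / 7.6 = 49.605 ≈ 49.6 days.

49.6 days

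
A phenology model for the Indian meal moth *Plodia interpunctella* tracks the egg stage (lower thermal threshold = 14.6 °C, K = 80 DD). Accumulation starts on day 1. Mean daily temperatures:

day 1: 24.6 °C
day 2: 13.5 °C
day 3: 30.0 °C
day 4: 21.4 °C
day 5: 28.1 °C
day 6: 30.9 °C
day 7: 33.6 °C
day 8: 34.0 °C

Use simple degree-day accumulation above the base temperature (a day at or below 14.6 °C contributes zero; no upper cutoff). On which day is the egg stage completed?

Daily DD above 14.6 °C: 10.0, 0.0, 15.4, 6.8, 13.5, 16.3, 19.0, 19.4.
Cumulative: 10.0, 10.0, 25.4, 32.2, 45.7, 62.0, 81.0, 100.4.
The total first reaches 80 DD on day 7.

day 7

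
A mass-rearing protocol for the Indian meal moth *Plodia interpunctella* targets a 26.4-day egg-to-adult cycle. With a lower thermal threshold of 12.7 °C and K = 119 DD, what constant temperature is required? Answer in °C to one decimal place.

Required daily accumulation = 119 / 26.4 = 4.508 DD/day.
T = T_base + 4.508 = 12.7 + 4.508 = 17.208 ≈ 17.2 °C.

17.2 °C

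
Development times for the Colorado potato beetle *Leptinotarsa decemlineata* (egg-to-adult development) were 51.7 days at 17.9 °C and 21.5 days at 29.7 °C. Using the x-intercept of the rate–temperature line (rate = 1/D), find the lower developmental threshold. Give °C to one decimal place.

9.5 °C

Linear rate model ⇒ the product D·(T − T_b) is constant across temperatures.
51.7·(17.9 − T_b) = 21.5·(29.7 − T_b)
T_b = (51.7·17.9 − 21.5·29.7) / (51.7 − 21.5) = 286.88 / 30.2 = 9.499 °C ≈ 9.5 °C.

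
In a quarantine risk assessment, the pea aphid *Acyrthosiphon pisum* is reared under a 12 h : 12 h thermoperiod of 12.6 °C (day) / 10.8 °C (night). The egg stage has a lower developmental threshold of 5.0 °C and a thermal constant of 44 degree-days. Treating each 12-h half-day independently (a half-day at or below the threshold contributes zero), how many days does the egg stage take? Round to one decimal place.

6.6 days

Day half: max(0, 12.6 − 5.0) × 0.5 = 7.6 × 0.5 = 3.80 DD.
Night half: max(0, 10.8 − 5.0) × 0.5 = 5.8 × 0.5 = 2.90 DD.
Per 24 h: 6.70 DD/day.
Duration = 44 / 6.70 = 6.567 ≈ 6.6 days.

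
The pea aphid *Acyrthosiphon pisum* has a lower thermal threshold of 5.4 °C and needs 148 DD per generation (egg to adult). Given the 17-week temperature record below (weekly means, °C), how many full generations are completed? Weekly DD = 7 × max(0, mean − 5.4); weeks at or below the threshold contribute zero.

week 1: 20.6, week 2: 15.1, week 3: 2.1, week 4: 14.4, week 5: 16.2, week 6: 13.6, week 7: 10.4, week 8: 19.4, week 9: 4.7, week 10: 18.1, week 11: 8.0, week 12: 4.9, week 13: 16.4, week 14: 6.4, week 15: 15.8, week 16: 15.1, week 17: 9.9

Weekly DD (7 × max(0, T̄ − 5.4)): 106.4, 67.9, 0.0, 63.0, 75.6, 57.4, 35.0, 98.0, 0.0, 88.9, 18.2, 0.0, 77.0, 7.0, 72.8, 67.9, 31.5.
Season total = 866.6 DD.
Complete generations = ⌊866.6 / 148⌋ = 5.

5 generations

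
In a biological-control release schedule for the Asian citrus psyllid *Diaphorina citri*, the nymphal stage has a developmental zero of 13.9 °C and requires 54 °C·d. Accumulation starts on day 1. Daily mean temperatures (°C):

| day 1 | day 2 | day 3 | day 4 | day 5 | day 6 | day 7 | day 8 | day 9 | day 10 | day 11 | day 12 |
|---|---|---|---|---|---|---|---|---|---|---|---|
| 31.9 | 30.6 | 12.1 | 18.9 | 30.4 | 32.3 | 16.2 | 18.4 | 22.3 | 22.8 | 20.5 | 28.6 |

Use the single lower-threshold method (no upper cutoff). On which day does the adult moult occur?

day 5

Daily DD above 13.9 °C: 18.0, 16.7, 0.0, 5.0, 16.5, 18.4, 2.3, 4.5, 8.4, 8.9, 6.6, 14.7.
Cumulative: 18.0, 34.7, 34.7, 39.7, 56.2, 74.6, 76.9, 81.4, 89.8, 98.7, 105.3, 120.0.
The total first reaches 54 DD on day 5.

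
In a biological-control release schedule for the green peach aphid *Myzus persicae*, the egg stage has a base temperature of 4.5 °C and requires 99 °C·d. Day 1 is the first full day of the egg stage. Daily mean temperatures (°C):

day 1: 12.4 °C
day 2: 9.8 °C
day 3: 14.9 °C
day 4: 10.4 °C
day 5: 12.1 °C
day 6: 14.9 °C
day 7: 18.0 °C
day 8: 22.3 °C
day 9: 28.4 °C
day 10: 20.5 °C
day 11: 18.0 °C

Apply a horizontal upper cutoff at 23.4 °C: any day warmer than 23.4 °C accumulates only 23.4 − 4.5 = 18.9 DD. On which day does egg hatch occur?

Daily DD above 4.5 °C (capped at 18.9): 7.9, 5.3, 10.4, 5.9, 7.6, 10.4, 13.5, 17.8, 18.9, 16.0, 13.5.
Cumulative: 7.9, 13.2, 23.6, 29.5, 37.1, 47.5, 61.0, 78.8, 97.7, 113.7, 127.2.
The total first reaches 99 DD on day 10.

day 10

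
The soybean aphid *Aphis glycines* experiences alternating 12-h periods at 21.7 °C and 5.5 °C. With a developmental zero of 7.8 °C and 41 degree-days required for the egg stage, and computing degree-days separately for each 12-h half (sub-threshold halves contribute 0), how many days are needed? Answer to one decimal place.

Day half: max(0, 21.7 − 7.8) × 0.5 = 13.9 × 0.5 = 6.95 DD.
Night half: max(0, 5.5 − 7.8) × 0.5 = 0.0 × 0.5 = 0.00 DD.
Per 24 h: 6.95 DD/day.
Duration = 41 / 6.95 = 5.899 ≈ 5.9 days.

5.9 days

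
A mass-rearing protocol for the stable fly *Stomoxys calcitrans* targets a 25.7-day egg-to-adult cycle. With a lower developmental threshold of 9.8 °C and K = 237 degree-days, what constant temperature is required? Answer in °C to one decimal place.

19.0 °C

Required daily accumulation = 237 / 25.7 = 9.222 DD/day.
T = T_base + 9.222 = 9.8 + 9.222 = 19.022 ≈ 19.0 °C.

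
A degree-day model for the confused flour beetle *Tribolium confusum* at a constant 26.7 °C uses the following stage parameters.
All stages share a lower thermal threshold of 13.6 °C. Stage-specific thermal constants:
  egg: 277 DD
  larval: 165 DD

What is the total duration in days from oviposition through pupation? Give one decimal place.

33.7 days

Daily accumulation at 26.7 °C = 26.7 − 13.6 = 13.1 DD/day.
Total K = 277 + 165 = 442 DD.
Total duration = 442 / 13.1 = 33.740 ≈ 33.7 days.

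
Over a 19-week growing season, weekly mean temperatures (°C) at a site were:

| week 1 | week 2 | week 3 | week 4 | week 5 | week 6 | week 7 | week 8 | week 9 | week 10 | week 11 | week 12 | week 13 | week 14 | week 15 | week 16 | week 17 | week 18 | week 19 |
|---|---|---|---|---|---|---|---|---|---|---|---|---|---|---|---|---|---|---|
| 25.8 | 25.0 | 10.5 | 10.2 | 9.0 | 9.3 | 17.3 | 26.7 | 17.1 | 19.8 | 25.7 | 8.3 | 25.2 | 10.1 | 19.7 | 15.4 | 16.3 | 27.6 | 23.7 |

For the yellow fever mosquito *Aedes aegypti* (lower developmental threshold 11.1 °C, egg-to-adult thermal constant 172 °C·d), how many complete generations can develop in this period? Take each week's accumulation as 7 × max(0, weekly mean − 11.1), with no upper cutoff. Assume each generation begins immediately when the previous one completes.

Weekly DD (7 × max(0, T̄ − 11.1)): 102.9, 97.3, 0.0, 0.0, 0.0, 0.0, 43.4, 109.2, 42.0, 60.9, 102.2, 0.0, 98.7, 0.0, 60.2, 30.1, 36.4, 115.5, 88.2.
Season total = 987.0 DD.
Complete generations = ⌊987.0 / 172⌋ = 5.

5 generations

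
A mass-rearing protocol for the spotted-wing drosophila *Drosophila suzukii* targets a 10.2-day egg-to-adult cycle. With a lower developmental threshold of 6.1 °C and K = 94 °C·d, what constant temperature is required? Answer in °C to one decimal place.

Required daily accumulation = 94 / 10.2 = 9.216 DD/day.
T = T_base + 9.216 = 6.1 + 9.216 = 15.316 ≈ 15.3 °C.

15.3 °C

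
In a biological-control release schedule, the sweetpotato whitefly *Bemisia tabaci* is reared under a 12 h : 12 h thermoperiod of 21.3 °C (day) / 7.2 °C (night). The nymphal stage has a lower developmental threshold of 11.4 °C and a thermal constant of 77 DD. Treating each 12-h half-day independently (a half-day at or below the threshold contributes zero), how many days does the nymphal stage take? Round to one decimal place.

15.6 days

Day half: max(0, 21.3 − 11.4) × 0.5 = 9.9 × 0.5 = 4.95 DD.
Night half: max(0, 7.2 − 11.4) × 0.5 = 0.0 × 0.5 = 0.00 DD.
Per 24 h: 4.95 DD/day.
Duration = 77 / 4.95 = 15.556 ≈ 15.6 days.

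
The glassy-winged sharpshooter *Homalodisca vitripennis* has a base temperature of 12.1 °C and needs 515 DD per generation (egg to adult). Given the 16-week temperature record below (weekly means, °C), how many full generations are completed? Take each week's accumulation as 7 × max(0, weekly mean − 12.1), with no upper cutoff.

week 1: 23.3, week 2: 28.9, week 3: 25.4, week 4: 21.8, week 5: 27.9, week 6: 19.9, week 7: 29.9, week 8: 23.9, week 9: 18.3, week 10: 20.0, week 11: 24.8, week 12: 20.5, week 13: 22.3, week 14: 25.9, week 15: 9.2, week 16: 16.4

2 generations

Weekly DD (7 × max(0, T̄ − 12.1)): 78.4, 117.6, 93.1, 67.9, 110.6, 54.6, 124.6, 82.6, 43.4, 55.3, 88.9, 58.8, 71.4, 96.6, 0.0, 30.1.
Season total = 1173.9 DD.
Complete generations = ⌊1173.9 / 515⌋ = 2.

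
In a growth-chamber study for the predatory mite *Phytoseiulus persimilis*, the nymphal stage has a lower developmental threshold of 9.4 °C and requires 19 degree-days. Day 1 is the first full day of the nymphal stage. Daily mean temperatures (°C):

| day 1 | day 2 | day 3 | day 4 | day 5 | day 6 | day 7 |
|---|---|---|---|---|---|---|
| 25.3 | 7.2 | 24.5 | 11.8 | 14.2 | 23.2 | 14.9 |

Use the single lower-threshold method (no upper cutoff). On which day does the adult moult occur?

Daily DD above 9.4 °C: 15.9, 0.0, 15.1, 2.4, 4.8, 13.8, 5.5.
Cumulative: 15.9, 15.9, 31.0, 33.4, 38.2, 52.0, 57.5.
The total first reaches 19 DD on day 3.

day 3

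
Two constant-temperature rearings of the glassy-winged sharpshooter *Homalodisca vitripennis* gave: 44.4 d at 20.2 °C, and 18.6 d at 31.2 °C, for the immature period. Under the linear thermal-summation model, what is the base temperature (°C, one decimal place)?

12.3 °C

Linear rate model ⇒ the product D·(T − T_b) is constant across temperatures.
44.4·(20.2 − T_b) = 18.6·(31.2 − T_b)
T_b = (44.4·20.2 − 18.6·31.2) / (44.4 − 18.6) = 316.56 / 25.8 = 12.270 °C ≈ 12.3 °C.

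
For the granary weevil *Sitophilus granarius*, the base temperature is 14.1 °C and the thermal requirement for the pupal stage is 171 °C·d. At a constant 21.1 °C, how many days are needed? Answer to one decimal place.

Daily accumulation = 21.1 − 14.1 = 7.0 DD/day.
Duration = 171 / 7.0 = 24.429 ≈ 24.4 days.

24.4 days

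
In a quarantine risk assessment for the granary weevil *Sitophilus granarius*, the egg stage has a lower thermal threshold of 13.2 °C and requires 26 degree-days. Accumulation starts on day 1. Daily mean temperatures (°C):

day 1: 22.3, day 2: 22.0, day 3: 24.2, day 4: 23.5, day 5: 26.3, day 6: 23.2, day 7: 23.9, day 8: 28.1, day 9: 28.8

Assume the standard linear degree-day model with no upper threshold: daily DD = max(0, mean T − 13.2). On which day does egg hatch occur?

Daily DD above 13.2 °C: 9.1, 8.8, 11.0, 10.3, 13.1, 10.0, 10.7, 14.9, 15.6.
Cumulative: 9.1, 17.9, 28.9, 39.2, 52.3, 62.3, 73.0, 87.9, 103.5.
The total first reaches 26 DD on day 3.

day 3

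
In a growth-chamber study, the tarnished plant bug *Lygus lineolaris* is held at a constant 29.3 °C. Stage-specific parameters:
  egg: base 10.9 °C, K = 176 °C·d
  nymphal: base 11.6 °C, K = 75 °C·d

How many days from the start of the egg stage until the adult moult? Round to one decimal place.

13.8 days

egg: 176 / (29.3 − 10.9) = 176 / 18.4 = 9.565 d.
nymphal: 75 / (29.3 − 11.6) = 75 / 17.7 = 4.237 d.
Sum = 13.803 ≈ 13.8 days.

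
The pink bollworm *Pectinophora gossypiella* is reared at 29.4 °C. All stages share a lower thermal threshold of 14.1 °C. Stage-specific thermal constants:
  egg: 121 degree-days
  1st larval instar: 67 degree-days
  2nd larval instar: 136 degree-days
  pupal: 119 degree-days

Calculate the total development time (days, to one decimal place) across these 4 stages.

Daily accumulation at 29.4 °C = 29.4 − 14.1 = 15.3 DD/day.
Total K = 121 + 67 + 136 + 119 = 443 DD.
Total duration = 443 / 15.3 = 28.954 ≈ 29.0 days.

29.0 days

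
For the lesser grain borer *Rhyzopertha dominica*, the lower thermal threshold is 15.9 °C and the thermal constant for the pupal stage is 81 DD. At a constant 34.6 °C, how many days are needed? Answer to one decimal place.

Daily accumulation = 34.6 − 15.9 = 18.7 DD/day.
Duration = 81 / 18.7 = 4.332 ≈ 4.3 days.

4.3 days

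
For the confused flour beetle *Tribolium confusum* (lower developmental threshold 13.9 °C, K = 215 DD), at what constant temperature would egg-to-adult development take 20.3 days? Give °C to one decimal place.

24.5 °C

Required daily accumulation = 215 / 20.3 = 10.591 DD/day.
T = T_base + 10.591 = 13.9 + 10.591 = 24.491 ≈ 24.5 °C.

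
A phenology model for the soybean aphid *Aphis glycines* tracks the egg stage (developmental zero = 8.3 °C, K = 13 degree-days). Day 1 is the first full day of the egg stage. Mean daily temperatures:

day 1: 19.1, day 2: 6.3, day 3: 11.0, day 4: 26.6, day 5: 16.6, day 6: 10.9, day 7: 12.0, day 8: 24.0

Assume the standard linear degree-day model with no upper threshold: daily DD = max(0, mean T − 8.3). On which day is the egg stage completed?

day 3

Daily DD above 8.3 °C: 10.8, 0.0, 2.7, 18.3, 8.3, 2.6, 3.7, 15.7.
Cumulative: 10.8, 10.8, 13.5, 31.8, 40.1, 42.7, 46.4, 62.1.
The total first reaches 13 DD on day 3.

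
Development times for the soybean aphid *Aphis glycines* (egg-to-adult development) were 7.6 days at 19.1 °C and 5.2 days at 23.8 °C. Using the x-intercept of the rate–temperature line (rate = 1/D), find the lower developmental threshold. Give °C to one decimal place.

Under the model K = D·(T − T_b), so D₁·(T₁ − T_b) = D₂·(T₂ − T_b).
7.6·(19.1 − T_b) = 5.2·(23.8 − T_b)
T_b = (7.6·19.1 − 5.2·23.8) / (7.6 − 5.2) = 21.40 / 2.4 = 8.917 °C ≈ 8.9 °C.

8.9 °C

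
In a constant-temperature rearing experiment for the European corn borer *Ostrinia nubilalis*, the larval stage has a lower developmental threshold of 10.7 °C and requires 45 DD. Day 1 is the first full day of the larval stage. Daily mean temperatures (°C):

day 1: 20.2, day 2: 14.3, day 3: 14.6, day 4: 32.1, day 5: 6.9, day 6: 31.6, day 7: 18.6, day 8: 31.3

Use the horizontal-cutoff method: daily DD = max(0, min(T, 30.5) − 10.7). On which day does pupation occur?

Daily DD above 10.7 °C (capped at 19.8): 9.5, 3.6, 3.9, 19.8, 0.0, 19.8, 7.9, 19.8.
Cumulative: 9.5, 13.1, 17.0, 36.8, 36.8, 56.6, 64.5, 84.3.
The total first reaches 45 DD on day 6.

day 6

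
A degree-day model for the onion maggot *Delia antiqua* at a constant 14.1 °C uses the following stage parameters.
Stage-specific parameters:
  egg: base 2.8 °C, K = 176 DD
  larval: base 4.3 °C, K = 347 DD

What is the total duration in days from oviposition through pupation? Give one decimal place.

51.0 days

egg: 176 / (14.1 − 2.8) = 176 / 11.3 = 15.575 d.
larval: 347 / (14.1 − 4.3) = 347 / 9.8 = 35.408 d.
Sum = 50.983 ≈ 51.0 days.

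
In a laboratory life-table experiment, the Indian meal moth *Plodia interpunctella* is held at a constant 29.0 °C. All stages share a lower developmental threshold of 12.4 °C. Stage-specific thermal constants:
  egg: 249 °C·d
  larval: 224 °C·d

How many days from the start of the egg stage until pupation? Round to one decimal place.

Daily accumulation at 29.0 °C = 29.0 − 12.4 = 16.6 DD/day.
Total K = 249 + 224 = 473 DD.
Total duration = 473 / 16.6 = 28.494 ≈ 28.5 days.

28.5 days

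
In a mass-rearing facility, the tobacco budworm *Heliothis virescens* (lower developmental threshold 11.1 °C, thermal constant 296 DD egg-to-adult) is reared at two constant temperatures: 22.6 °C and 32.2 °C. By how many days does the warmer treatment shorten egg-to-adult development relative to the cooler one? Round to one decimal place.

At 22.6 °C: 296 / (22.6 − 11.1) = 296 / 11.5 = 25.739 d.
At 32.2 °C: 296 / (32.2 − 11.1) = 296 / 21.1 = 14.028 d.
Difference = |25.739 − 14.028| = 11.711 ≈ 11.7 days.

11.7 days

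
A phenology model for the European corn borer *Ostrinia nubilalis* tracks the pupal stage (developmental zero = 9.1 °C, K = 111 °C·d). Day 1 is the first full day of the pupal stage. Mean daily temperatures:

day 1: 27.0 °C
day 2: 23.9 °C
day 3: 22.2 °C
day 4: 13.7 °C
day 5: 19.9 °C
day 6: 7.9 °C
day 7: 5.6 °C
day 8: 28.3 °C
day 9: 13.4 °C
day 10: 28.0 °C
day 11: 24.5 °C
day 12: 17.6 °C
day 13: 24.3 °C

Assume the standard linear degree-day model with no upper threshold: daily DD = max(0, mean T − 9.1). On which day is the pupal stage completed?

Daily DD above 9.1 °C: 17.9, 14.8, 13.1, 4.6, 10.8, 0.0, 0.0, 19.2, 4.3, 18.9, 15.4, 8.5, 15.2.
Cumulative: 17.9, 32.7, 45.8, 50.4, 61.2, 61.2, 61.2, 80.4, 84.7, 103.6, 119.0, 127.5, 142.7.
The total first reaches 111 DD on day 11.

day 11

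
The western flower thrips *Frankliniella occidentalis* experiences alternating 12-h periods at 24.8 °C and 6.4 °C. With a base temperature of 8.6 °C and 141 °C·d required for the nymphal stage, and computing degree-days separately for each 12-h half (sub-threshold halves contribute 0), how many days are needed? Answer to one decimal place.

17.4 days

Day half: max(0, 24.8 − 8.6) × 0.5 = 16.2 × 0.5 = 8.10 DD.
Night half: max(0, 6.4 − 8.6) × 0.5 = 0.0 × 0.5 = 0.00 DD.
Per 24 h: 8.10 DD/day.
Duration = 141 / 8.10 = 17.407 ≈ 17.4 days.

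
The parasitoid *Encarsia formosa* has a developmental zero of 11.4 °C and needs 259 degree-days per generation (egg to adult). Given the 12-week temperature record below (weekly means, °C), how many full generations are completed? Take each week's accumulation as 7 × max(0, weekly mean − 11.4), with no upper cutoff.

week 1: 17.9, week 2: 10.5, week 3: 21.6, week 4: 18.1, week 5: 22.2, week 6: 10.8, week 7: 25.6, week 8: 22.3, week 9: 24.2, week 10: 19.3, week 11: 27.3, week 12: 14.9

Weekly DD (7 × max(0, T̄ − 11.4)): 45.5, 0.0, 71.4, 46.9, 75.6, 0.0, 99.4, 76.3, 89.6, 55.3, 111.3, 24.5.
Season total = 695.8 DD.
Complete generations = ⌊695.8 / 259⌋ = 2.

2 generations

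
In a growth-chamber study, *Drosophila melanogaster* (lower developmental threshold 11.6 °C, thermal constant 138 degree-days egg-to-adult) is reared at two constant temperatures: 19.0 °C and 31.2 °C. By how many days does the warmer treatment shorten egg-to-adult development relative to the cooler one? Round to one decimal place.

At 19.0 °C: 138 / (19.0 − 11.6) = 138 / 7.4 = 18.649 d.
At 31.2 °C: 138 / (31.2 − 11.6) = 138 / 19.6 = 7.041 d.
Difference = |18.649 − 7.041| = 11.608 ≈ 11.6 days.

11.6 days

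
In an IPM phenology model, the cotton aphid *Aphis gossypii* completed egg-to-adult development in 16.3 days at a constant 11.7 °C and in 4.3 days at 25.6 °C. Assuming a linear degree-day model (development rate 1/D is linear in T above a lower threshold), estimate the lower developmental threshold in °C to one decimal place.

Under the model K = D·(T − T_b), so D₁·(T₁ − T_b) = D₂·(T₂ − T_b).
16.3·(11.7 − T_b) = 4.3·(25.6 − T_b)
T_b = (16.3·11.7 − 4.3·25.6) / (16.3 − 4.3) = 80.63 / 12.0 = 6.719 °C ≈ 6.7 °C.

6.7 °C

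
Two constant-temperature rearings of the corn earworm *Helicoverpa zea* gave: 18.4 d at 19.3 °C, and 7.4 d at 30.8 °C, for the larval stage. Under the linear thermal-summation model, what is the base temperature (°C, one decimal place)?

11.6 °C

Linear rate model ⇒ the product D·(T − T_b) is constant across temperatures.
18.4·(19.3 − T_b) = 7.4·(30.8 − T_b)
T_b = (18.4·19.3 − 7.4·30.8) / (18.4 − 7.4) = 127.20 / 11.0 = 11.564 °C ≈ 11.6 °C.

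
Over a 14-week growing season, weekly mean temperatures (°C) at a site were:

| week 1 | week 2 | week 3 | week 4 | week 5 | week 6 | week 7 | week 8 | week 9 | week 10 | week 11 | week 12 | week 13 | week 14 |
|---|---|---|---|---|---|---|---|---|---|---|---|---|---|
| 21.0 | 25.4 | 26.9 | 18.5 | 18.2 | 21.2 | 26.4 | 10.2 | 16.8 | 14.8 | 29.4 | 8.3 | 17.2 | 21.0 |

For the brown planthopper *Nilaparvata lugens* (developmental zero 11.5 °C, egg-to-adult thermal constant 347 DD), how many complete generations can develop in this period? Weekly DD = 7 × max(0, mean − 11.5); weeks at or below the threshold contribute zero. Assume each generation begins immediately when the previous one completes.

Weekly DD (7 × max(0, T̄ − 11.5)): 66.5, 97.3, 107.8, 49.0, 46.9, 67.9, 104.3, 0.0, 37.1, 23.1, 125.3, 0.0, 39.9, 66.5.
Season total = 831.6 DD.
Complete generations = ⌊831.6 / 347⌋ = 2.

2 generations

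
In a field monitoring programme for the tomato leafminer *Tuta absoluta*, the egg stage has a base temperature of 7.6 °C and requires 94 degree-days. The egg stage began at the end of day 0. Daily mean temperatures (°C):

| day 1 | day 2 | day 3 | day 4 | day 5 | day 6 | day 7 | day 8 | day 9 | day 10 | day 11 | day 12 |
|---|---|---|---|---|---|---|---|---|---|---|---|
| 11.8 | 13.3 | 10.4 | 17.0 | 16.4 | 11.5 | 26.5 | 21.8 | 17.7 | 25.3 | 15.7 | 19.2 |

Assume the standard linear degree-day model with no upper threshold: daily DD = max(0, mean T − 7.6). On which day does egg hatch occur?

day 10

Daily DD above 7.6 °C: 4.2, 5.7, 2.8, 9.4, 8.8, 3.9, 18.9, 14.2, 10.1, 17.7, 8.1, 11.6.
Cumulative: 4.2, 9.9, 12.7, 22.1, 30.9, 34.8, 53.7, 67.9, 78.0, 95.7, 103.8, 115.4.
The total first reaches 94 DD on day 10.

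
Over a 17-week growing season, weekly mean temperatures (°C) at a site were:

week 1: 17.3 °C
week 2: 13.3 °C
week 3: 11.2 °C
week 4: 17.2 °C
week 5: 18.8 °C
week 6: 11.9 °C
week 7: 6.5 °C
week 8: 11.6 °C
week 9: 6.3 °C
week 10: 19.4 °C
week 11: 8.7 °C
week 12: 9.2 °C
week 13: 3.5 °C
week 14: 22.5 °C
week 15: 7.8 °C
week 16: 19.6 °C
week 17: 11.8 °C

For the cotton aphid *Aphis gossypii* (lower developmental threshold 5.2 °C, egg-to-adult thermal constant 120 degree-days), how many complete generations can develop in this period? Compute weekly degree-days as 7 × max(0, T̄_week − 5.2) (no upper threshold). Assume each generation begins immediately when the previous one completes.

Weekly DD (7 × max(0, T̄ − 5.2)): 84.7, 56.7, 42.0, 84.0, 95.2, 46.9, 9.1, 44.8, 7.7, 99.4, 24.5, 28.0, 0.0, 121.1, 18.2, 100.8, 46.2.
Season total = 909.3 DD.
Complete generations = ⌊909.3 / 120⌋ = 7.

7 generations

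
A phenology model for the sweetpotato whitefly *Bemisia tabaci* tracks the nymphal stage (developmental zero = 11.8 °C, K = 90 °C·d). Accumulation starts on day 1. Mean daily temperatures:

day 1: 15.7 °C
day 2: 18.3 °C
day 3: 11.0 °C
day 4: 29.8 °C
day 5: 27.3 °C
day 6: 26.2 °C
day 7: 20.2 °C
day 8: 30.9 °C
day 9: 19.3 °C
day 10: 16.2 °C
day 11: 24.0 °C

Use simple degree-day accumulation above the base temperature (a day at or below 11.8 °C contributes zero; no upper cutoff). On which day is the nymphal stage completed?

Daily DD above 11.8 °C: 3.9, 6.5, 0.0, 18.0, 15.5, 14.4, 8.4, 19.1, 7.5, 4.4, 12.2.
Cumulative: 3.9, 10.4, 10.4, 28.4, 43.9, 58.3, 66.7, 85.8, 93.3, 97.7, 109.9.
The total first reaches 90 DD on day 9.

day 9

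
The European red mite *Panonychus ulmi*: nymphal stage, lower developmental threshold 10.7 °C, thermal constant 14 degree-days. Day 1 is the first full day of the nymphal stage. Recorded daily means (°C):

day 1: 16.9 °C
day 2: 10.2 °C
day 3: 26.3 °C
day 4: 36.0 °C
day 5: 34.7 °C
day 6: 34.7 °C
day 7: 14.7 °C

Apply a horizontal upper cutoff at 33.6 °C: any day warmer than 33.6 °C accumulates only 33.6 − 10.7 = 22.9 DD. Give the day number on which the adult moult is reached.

Daily DD above 10.7 °C (capped at 22.9): 6.2, 0.0, 15.6, 22.9, 22.9, 22.9, 4.0.
Cumulative: 6.2, 6.2, 21.8, 44.7, 67.6, 90.5, 94.5.
The total first reaches 14 DD on day 3.

day 3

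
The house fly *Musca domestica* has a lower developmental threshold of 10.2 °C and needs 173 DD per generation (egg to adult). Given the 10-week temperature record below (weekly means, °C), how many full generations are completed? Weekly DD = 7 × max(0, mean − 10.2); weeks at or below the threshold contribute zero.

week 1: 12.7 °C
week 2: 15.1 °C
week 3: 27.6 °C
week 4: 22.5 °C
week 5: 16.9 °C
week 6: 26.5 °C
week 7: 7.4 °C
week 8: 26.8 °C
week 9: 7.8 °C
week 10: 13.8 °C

Weekly DD (7 × max(0, T̄ − 10.2)): 17.5, 34.3, 121.8, 86.1, 46.9, 114.1, 0.0, 116.2, 0.0, 25.2.
Season total = 562.1 DD.
Complete generations = ⌊562.1 / 173⌋ = 3.

3 generations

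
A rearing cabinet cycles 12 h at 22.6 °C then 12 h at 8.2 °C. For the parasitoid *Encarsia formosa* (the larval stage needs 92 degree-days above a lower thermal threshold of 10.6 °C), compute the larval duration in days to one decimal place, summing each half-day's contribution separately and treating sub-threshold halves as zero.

15.3 days

Day half: max(0, 22.6 − 10.6) × 0.5 = 12.0 × 0.5 = 6.00 DD.
Night half: max(0, 8.2 − 10.6) × 0.5 = 0.0 × 0.5 = 0.00 DD.
Per 24 h: 6.00 DD/day.
Duration = 92 / 6.00 = 15.333 ≈ 15.3 days.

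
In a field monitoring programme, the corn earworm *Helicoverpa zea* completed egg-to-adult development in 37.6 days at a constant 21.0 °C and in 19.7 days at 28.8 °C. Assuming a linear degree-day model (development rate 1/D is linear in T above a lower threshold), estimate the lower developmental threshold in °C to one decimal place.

Under the model K = D·(T − T_b), so D₁·(T₁ − T_b) = D₂·(T₂ − T_b).
37.6·(21.0 − T_b) = 19.7·(28.8 − T_b)
T_b = (37.6·21.0 − 19.7·28.8) / (37.6 − 19.7) = 222.24 / 17.9 = 12.416 °C ≈ 12.4 °C.

12.4 °C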